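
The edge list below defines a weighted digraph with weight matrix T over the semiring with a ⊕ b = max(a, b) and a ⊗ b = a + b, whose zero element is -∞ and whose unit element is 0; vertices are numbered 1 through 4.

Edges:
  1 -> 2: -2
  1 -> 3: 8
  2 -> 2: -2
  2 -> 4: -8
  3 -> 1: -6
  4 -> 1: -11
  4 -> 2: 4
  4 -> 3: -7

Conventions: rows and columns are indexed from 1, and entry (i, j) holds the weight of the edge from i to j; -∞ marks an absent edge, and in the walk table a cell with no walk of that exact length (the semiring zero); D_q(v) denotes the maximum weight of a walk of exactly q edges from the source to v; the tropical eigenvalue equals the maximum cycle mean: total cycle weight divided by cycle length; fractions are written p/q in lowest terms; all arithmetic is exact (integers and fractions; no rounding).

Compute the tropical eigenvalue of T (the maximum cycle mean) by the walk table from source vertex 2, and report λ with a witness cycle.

q=0: [-∞, 0, -∞, -∞]
q=1: [-∞, -2, -∞, -8]
q=2: [-19, -4, -15, -10]
q=3: [-21, -6, -11, -12]
q=4: [-17, -8, -13, -14]
Optimal cycle mean attained by: cycle 1->3->1, total 8 + (-6), length 2.
Answer: λ = 1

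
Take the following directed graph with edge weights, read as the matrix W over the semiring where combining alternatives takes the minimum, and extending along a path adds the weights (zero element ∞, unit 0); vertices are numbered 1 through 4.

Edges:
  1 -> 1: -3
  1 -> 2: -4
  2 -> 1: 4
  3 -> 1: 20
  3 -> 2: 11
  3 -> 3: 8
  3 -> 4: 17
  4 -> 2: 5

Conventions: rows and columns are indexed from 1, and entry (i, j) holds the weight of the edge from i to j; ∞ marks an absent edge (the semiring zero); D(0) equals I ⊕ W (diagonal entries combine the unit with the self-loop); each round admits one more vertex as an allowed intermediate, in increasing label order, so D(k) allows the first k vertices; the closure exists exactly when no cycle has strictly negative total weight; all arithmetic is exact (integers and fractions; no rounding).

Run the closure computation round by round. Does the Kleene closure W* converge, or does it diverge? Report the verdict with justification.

Detection: at round 0, diagonal entry (1, 1) turns strictly negative.
Key observation: the cycle 1->1 has total weight (-3), which is strictly negative.
Answer: DIVERGES — negative cycle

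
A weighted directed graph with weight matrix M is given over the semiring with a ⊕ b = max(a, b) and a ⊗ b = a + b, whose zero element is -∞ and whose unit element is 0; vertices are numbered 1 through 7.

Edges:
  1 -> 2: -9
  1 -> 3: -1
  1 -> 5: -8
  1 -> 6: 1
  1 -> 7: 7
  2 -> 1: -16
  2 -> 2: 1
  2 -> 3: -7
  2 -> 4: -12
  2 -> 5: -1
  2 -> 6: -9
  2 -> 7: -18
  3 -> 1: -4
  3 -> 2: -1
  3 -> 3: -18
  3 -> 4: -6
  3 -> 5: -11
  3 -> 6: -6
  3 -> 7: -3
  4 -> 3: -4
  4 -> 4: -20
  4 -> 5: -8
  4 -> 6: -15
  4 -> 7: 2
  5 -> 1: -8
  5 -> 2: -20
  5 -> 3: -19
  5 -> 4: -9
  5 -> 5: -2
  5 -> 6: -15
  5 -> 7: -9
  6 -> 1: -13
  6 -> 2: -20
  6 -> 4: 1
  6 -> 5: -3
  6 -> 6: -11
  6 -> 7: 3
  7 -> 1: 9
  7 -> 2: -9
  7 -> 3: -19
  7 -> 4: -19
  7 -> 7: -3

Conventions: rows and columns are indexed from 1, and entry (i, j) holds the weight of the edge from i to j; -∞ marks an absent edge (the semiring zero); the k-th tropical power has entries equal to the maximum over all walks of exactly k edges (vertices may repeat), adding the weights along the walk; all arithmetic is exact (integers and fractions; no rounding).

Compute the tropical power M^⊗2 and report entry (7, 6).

M^⊗2:
  [16, -2, -12, 2, -2, -7, 4]
  [-9, 2, -6, -8, 0, -8, -6]
  [6, 0, -5, -5, -2, -3, 3]
  [11, -5, -17, -10, -10, -10, -1]
  [0, -17, -9, -11, -4, -7, -1]
  [12, -6, -3, -10, -5, -12, 3]
  [6, 0, 8, -21, 1, 10, 16]
Key observation: the optimum is the walk 7->1->6, with weight 9 + 1 = 10.
Optimal value attained by: walk 7->1->6.
Answer: (M^⊗2)[7][6] = 10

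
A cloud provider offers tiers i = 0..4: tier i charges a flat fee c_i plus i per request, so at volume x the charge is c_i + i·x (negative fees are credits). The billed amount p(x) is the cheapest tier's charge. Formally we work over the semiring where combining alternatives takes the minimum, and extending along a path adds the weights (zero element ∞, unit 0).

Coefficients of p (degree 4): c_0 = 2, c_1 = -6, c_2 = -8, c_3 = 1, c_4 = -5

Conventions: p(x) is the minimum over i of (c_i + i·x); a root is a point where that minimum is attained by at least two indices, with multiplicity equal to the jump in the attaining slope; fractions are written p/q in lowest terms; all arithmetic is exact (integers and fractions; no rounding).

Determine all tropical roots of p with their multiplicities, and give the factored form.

hull edge (i=0, c=2) to (i=1, c=-6): slope -8, span 1
hull edge (i=1, c=-6) to (i=2, c=-8): slope -2, span 1
hull edge (i=2, c=-8) to (i=4, c=-5): slope 3/2, span 2
Factored form: p(x) = -5 ⊗ (x ⊕ (-3/2)) ⊗ (x ⊕ (-3/2)) ⊗ (x ⊕ 2) ⊗ (x ⊕ 8)
Answer: roots = -3/2 (mult 2), 2 (mult 1), 8 (mult 1)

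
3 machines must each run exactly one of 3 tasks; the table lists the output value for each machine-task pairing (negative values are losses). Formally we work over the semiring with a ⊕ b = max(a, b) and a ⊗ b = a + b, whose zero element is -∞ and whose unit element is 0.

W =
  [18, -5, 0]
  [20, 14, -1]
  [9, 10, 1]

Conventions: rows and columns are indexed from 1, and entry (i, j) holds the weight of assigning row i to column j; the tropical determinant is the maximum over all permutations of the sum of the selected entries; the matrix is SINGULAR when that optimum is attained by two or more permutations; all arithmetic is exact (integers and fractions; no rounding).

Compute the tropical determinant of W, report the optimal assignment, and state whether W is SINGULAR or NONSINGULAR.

σ = (1, 2, 3): 18 + 14 + 1 = 33
σ = (1, 3, 2): 18 + (-1) + 10 = 27
σ = (2, 1, 3): (-5) + 20 + 1 = 16
σ = (2, 3, 1): (-5) + (-1) + 9 = 3
σ = (3, 1, 2): 0 + 20 + 10 = 30
σ = (3, 2, 1): 0 + 14 + 9 = 23
Optimal value attained by: σ = (1, 2, 3).
Answer: det⊕(W) = 33; verdict: NONSINGULAR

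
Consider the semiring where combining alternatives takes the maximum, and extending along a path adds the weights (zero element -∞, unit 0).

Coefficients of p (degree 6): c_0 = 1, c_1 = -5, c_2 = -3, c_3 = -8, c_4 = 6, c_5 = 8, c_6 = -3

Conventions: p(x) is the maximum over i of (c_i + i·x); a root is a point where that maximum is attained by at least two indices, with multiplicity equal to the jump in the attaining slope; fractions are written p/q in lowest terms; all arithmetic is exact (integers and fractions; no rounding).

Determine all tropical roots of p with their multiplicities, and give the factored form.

hull edge (i=0, c=1) to (i=5, c=8): slope 7/5, span 5
hull edge (i=5, c=8) to (i=6, c=-3): slope -11, span 1
Factored form: p(x) = -3 ⊗ (x ⊕ (-7/5)) ⊗ (x ⊕ (-7/5)) ⊗ (x ⊕ (-7/5)) ⊗ (x ⊕ (-7/5)) ⊗ (x ⊕ (-7/5)) ⊗ (x ⊕ 11)
Answer: roots = -7/5 (mult 5), 11 (mult 1)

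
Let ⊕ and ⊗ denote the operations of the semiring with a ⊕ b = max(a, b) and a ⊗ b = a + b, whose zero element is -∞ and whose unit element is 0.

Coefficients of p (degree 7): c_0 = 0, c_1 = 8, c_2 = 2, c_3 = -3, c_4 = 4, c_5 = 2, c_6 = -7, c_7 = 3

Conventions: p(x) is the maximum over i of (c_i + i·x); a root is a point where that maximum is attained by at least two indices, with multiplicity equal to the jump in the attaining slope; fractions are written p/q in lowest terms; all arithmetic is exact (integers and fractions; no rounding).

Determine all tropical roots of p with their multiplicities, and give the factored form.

hull edge (i=0, c=0) to (i=1, c=8): slope 8, span 1
hull edge (i=1, c=8) to (i=7, c=3): slope -5/6, span 6
Factored form: p(x) = 3 ⊗ (x ⊕ (-8)) ⊗ (x ⊕ 5/6) ⊗ (x ⊕ 5/6) ⊗ (x ⊕ 5/6) ⊗ (x ⊕ 5/6) ⊗ (x ⊕ 5/6) ⊗ (x ⊕ 5/6)
Answer: roots = -8 (mult 1), 5/6 (mult 6)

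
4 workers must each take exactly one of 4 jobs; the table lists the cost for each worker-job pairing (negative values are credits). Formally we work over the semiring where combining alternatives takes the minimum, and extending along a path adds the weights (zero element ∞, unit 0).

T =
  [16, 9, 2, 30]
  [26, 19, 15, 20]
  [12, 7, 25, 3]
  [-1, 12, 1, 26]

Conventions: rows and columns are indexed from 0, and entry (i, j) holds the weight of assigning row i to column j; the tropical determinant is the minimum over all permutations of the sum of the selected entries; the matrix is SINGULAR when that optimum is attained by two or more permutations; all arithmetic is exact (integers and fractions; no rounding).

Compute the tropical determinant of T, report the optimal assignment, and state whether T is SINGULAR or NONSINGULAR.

σ = (0, 1, 2, 3): 16 + 19 + 25 + 26 = 86
σ = (0, 1, 3, 2): 16 + 19 + 3 + 1 = 39
σ = (0, 2, 1, 3): 16 + 15 + 7 + 26 = 64
σ = (0, 2, 3, 1): 16 + 15 + 3 + 12 = 46
σ = (0, 3, 1, 2): 16 + 20 + 7 + 1 = 44
σ = (0, 3, 2, 1): 16 + 20 + 25 + 12 = 73
σ = (1, 0, 2, 3): 9 + 26 + 25 + 26 = 86
σ = (1, 0, 3, 2): 9 + 26 + 3 + 1 = 39
σ = (1, 2, 0, 3): 9 + 15 + 12 + 26 = 62
σ = (1, 2, 3, 0): 9 + 15 + 3 + (-1) = 26
σ = (1, 3, 0, 2): 9 + 20 + 12 + 1 = 42
σ = (1, 3, 2, 0): 9 + 20 + 25 + (-1) = 53
σ = (2, 0, 1, 3): 2 + 26 + 7 + 26 = 61
σ = (2, 0, 3, 1): 2 + 26 + 3 + 12 = 43
σ = (2, 1, 0, 3): 2 + 19 + 12 + 26 = 59
σ = (2, 1, 3, 0): 2 + 19 + 3 + (-1) = 23
σ = (2, 3, 0, 1): 2 + 20 + 12 + 12 = 46
σ = (2, 3, 1, 0): 2 + 20 + 7 + (-1) = 28
σ = (3, 0, 1, 2): 30 + 26 + 7 + 1 = 64
σ = (3, 0, 2, 1): 30 + 26 + 25 + 12 = 93
σ = (3, 1, 0, 2): 30 + 19 + 12 + 1 = 62
σ = (3, 1, 2, 0): 30 + 19 + 25 + (-1) = 73
σ = (3, 2, 0, 1): 30 + 15 + 12 + 12 = 69
σ = (3, 2, 1, 0): 30 + 15 + 7 + (-1) = 51
Optimal value attained by: σ = (2, 1, 3, 0).
Answer: det⊕(T) = 23; verdict: NONSINGULAR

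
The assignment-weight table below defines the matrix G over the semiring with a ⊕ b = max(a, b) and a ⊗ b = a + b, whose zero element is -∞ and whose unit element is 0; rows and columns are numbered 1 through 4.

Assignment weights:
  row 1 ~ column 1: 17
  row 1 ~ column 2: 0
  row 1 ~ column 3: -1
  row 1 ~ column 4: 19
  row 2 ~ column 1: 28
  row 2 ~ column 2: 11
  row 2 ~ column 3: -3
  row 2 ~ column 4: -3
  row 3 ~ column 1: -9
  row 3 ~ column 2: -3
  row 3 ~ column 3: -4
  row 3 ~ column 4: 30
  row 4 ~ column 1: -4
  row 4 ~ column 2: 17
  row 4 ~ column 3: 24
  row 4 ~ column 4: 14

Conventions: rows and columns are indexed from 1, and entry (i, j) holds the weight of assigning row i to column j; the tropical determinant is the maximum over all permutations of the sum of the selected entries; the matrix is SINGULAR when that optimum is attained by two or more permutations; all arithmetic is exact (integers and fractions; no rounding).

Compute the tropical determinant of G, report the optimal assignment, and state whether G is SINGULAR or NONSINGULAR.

σ = (1, 2, 3, 4): 17 + 11 + (-4) + 14 = 38
σ = (1, 2, 4, 3): 17 + 11 + 30 + 24 = 82
σ = (1, 3, 2, 4): 17 + (-3) + (-3) + 14 = 25
σ = (1, 3, 4, 2): 17 + (-3) + 30 + 17 = 61
σ = (1, 4, 2, 3): 17 + (-3) + (-3) + 24 = 35
σ = (1, 4, 3, 2): 17 + (-3) + (-4) + 17 = 27
σ = (2, 1, 3, 4): 0 + 28 + (-4) + 14 = 38
σ = (2, 1, 4, 3): 0 + 28 + 30 + 24 = 82
σ = (2, 3, 1, 4): 0 + (-3) + (-9) + 14 = 2
σ = (2, 3, 4, 1): 0 + (-3) + 30 + (-4) = 23
σ = (2, 4, 1, 3): 0 + (-3) + (-9) + 24 = 12
σ = (2, 4, 3, 1): 0 + (-3) + (-4) + (-4) = -11
σ = (3, 1, 2, 4): (-1) + 28 + (-3) + 14 = 38
σ = (3, 1, 4, 2): (-1) + 28 + 30 + 17 = 74
σ = (3, 2, 1, 4): (-1) + 11 + (-9) + 14 = 15
σ = (3, 2, 4, 1): (-1) + 11 + 30 + (-4) = 36
σ = (3, 4, 1, 2): (-1) + (-3) + (-9) + 17 = 4
σ = (3, 4, 2, 1): (-1) + (-3) + (-3) + (-4) = -11
σ = (4, 1, 2, 3): 19 + 28 + (-3) + 24 = 68
σ = (4, 1, 3, 2): 19 + 28 + (-4) + 17 = 60
σ = (4, 2, 1, 3): 19 + 11 + (-9) + 24 = 45
σ = (4, 2, 3, 1): 19 + 11 + (-4) + (-4) = 22
σ = (4, 3, 1, 2): 19 + (-3) + (-9) + 17 = 24
σ = (4, 3, 2, 1): 19 + (-3) + (-3) + (-4) = 9
Optimal value attained by: σ = (1, 2, 4, 3).
Answer: det⊕(G) = 82; verdict: SINGULAR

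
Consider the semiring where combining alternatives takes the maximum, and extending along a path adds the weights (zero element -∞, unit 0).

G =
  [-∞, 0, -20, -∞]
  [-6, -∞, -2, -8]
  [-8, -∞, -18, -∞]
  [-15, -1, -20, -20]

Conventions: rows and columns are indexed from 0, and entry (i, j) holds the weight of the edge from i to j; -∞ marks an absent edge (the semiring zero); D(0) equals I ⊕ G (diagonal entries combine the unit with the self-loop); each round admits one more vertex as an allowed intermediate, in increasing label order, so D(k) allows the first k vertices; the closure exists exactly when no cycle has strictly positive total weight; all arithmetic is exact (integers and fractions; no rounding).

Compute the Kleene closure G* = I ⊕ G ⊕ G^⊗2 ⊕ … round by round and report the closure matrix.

D(0):
  [0, 0, -20, -∞]
  [-6, 0, -2, -8]
  [-8, -∞, 0, -∞]
  [-15, -1, -20, 0]
D(1):
  [0, 0, -20, -∞]
  [-6, 0, -2, -8]
  [-8, -8, 0, -∞]
  [-15, -1, -20, 0]
D(2):
  [0, 0, -2, -8]
  [-6, 0, -2, -8]
  [-8, -8, 0, -16]
  [-7, -1, -3, 0]
D(3):
  [0, 0, -2, -8]
  [-6, 0, -2, -8]
  [-8, -8, 0, -16]
  [-7, -1, -3, 0]
D(4):
  [0, 0, -2, -8]
  [-6, 0, -2, -8]
  [-8, -8, 0, -16]
  [-7, -1, -3, 0]
Answer: G* = [[0, 0, -2, -8], [-6, 0, -2, -8], [-8, -8, 0, -16], [-7, -1, -3, 0]]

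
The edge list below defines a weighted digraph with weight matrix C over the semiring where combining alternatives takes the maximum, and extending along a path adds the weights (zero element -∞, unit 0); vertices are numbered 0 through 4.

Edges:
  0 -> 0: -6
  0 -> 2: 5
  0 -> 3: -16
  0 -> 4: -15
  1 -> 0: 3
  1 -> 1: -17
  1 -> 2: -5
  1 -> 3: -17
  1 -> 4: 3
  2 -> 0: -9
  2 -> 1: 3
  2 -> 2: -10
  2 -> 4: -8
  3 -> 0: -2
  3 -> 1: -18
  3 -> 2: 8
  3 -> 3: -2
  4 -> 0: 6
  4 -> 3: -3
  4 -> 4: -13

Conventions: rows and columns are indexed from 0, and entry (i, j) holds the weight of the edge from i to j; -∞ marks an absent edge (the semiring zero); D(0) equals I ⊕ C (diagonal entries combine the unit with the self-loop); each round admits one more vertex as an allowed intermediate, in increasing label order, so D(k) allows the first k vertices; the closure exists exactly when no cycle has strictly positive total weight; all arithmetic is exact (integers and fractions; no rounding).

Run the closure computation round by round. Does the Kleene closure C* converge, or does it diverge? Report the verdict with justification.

D(0):
  [0, -∞, 5, -16, -15]
  [3, 0, -5, -17, 3]
  [-9, 3, 0, -∞, -8]
  [-2, -18, 8, 0, -∞]
  [6, -∞, -∞, -3, 0]
D(1):
  [0, -∞, 5, -16, -15]
  [3, 0, 8, -13, 3]
  [-9, 3, 0, -25, -8]
  [-2, -18, 8, 0, -17]
  [6, -∞, 11, -3, 0]
Detection: at round 2, diagonal entry (2, 2) turns strictly positive.
Key observation: the cycle 2->1->0->2 has total weight 3 + 3 + 5, which is strictly positive.
Answer: DIVERGES — positive cycle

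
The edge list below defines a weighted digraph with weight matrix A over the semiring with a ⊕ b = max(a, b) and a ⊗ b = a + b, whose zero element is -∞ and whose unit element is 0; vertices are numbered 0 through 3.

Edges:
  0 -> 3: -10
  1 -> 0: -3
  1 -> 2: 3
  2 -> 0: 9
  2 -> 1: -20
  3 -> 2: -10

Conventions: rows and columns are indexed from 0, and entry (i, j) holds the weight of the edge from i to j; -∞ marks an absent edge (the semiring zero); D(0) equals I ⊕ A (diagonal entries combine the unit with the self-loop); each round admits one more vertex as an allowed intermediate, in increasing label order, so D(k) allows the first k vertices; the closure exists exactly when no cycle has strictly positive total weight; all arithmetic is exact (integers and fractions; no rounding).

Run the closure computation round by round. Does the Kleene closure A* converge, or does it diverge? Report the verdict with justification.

D(0):
  [0, -∞, -∞, -10]
  [-3, 0, 3, -∞]
  [9, -20, 0, -∞]
  [-∞, -∞, -10, 0]
D(1):
  [0, -∞, -∞, -10]
  [-3, 0, 3, -13]
  [9, -20, 0, -1]
  [-∞, -∞, -10, 0]
D(2):
  [0, -∞, -∞, -10]
  [-3, 0, 3, -13]
  [9, -20, 0, -1]
  [-∞, -∞, -10, 0]
D(3):
  [0, -∞, -∞, -10]
  [12, 0, 3, 2]
  [9, -20, 0, -1]
  [-1, -30, -10, 0]
D(4):
  [0, -40, -20, -10]
  [12, 0, 3, 2]
  [9, -20, 0, -1]
  [-1, -30, -10, 0]
Key observation: every diagonal entry stays at the unit through all rounds, so no improving cycle exists.
Answer: CONVERGES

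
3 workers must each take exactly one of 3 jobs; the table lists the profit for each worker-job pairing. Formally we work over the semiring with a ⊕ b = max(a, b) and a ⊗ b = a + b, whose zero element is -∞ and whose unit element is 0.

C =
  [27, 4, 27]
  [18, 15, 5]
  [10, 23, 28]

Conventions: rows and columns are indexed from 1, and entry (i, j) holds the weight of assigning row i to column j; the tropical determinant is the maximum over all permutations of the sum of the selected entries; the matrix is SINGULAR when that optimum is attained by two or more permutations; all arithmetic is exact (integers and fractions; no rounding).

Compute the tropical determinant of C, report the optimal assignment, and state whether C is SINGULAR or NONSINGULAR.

σ = (1, 2, 3): 27 + 15 + 28 = 70
σ = (1, 3, 2): 27 + 5 + 23 = 55
σ = (2, 1, 3): 4 + 18 + 28 = 50
σ = (2, 3, 1): 4 + 5 + 10 = 19
σ = (3, 1, 2): 27 + 18 + 23 = 68
σ = (3, 2, 1): 27 + 15 + 10 = 52
Optimal value attained by: σ = (1, 2, 3).
Answer: det⊕(C) = 70; verdict: NONSINGULAR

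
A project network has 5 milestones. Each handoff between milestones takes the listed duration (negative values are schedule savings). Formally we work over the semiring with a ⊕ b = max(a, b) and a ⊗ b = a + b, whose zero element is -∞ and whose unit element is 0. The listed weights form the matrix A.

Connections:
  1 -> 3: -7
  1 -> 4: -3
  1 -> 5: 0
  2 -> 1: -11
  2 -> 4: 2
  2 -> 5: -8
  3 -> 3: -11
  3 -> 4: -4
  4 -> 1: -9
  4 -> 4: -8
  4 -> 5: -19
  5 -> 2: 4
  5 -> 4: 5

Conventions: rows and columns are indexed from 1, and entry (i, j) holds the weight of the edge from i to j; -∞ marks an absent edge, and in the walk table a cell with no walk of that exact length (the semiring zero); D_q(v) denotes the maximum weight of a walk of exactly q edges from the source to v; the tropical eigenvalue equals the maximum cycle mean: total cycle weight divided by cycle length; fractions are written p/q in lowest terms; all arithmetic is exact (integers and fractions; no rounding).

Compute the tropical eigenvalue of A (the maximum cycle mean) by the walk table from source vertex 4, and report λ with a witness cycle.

q=0: [-∞, -∞, -∞, 0, -∞]
q=1: [-9, -∞, -∞, -8, -19]
q=2: [-17, -15, -16, -12, -9]
q=3: [-21, -5, -24, -4, -17]
q=4: [-13, -13, -28, -3, -13]
q=5: [-12, -9, -20, -8, -13]
Optimal cycle mean attained by: cycle 1->5->2->4->1, total 0 + 4 + 2 + (-9), length 4.
Answer: λ = -3/4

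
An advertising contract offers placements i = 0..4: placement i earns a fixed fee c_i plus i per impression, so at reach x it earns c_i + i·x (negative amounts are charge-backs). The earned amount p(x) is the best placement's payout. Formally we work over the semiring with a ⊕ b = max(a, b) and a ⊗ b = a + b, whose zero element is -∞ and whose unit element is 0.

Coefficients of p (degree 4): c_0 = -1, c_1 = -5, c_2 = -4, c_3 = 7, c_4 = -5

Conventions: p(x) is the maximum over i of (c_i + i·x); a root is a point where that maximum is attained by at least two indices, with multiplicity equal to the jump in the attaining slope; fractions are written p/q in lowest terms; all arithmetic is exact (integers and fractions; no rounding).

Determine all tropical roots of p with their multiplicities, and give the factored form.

hull edge (i=0, c=-1) to (i=3, c=7): slope 8/3, span 3
hull edge (i=3, c=7) to (i=4, c=-5): slope -12, span 1
Factored form: p(x) = -5 ⊗ (x ⊕ (-8/3)) ⊗ (x ⊕ (-8/3)) ⊗ (x ⊕ (-8/3)) ⊗ (x ⊕ 12)
Answer: roots = -8/3 (mult 3), 12 (mult 1)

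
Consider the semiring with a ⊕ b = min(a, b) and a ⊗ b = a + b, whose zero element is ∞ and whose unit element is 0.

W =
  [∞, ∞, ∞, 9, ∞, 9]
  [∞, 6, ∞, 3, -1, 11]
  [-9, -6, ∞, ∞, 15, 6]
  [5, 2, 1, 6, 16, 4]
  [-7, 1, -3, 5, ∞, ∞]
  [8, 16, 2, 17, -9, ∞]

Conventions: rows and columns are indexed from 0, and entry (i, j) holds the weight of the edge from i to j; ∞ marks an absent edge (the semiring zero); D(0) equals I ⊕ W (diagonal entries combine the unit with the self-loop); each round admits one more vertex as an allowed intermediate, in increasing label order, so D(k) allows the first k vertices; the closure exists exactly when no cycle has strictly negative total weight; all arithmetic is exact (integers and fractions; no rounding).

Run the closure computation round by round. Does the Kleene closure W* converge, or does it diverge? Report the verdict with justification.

D(0):
  [0, ∞, ∞, 9, ∞, 9]
  [∞, 0, ∞, 3, -1, 11]
  [-9, -6, 0, ∞, 15, 6]
  [5, 2, 1, 0, 16, 4]
  [-7, 1, -3, 5, 0, ∞]
  [8, 16, 2, 17, -9, 0]
D(1):
  [0, ∞, ∞, 9, ∞, 9]
  [∞, 0, ∞, 3, -1, 11]
  [-9, -6, 0, 0, 15, 0]
  [5, 2, 1, 0, 16, 4]
  [-7, 1, -3, 2, 0, 2]
  [8, 16, 2, 17, -9, 0]
D(2):
  [0, ∞, ∞, 9, ∞, 9]
  [∞, 0, ∞, 3, -1, 11]
  [-9, -6, 0, -3, -7, 0]
  [5, 2, 1, 0, 1, 4]
  [-7, 1, -3, 2, 0, 2]
  [8, 16, 2, 17, -9, 0]
Detection: at round 3, diagonal entry (3, 3) turns strictly negative.
Key observation: the cycle 3->2->1->3 has total weight 1 + (-6) + 3, which is strictly negative.
Answer: DIVERGES — negative cycle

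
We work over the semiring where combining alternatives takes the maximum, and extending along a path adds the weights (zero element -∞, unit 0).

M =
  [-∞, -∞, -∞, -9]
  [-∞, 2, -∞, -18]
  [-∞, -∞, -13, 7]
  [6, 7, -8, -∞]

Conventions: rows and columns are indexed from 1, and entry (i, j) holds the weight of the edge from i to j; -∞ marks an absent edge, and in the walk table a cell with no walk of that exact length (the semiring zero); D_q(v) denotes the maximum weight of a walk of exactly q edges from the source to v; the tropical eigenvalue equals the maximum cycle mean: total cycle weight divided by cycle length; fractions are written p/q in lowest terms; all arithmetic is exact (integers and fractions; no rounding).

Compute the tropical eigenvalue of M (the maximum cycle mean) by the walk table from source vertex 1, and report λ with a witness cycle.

q=0: [0, -∞, -∞, -∞]
q=1: [-∞, -∞, -∞, -9]
q=2: [-3, -2, -17, -∞]
q=3: [-∞, 0, -30, -10]
q=4: [-4, 2, -18, -18]
Optimal cycle mean attained by: cycle 2->2, total 2, length 1.
Answer: λ = 2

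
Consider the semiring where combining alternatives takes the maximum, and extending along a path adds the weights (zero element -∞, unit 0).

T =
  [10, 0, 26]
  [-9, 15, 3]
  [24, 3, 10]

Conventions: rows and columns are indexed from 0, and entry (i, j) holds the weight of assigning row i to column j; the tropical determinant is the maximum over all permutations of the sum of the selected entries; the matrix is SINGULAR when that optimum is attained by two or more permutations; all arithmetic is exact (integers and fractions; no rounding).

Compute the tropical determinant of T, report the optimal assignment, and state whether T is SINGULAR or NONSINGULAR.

σ = (0, 1, 2): 10 + 15 + 10 = 35
σ = (0, 2, 1): 10 + 3 + 3 = 16
σ = (1, 0, 2): 0 + (-9) + 10 = 1
σ = (1, 2, 0): 0 + 3 + 24 = 27
σ = (2, 0, 1): 26 + (-9) + 3 = 20
σ = (2, 1, 0): 26 + 15 + 24 = 65
Optimal value attained by: σ = (2, 1, 0).
Answer: det⊕(T) = 65; verdict: NONSINGULAR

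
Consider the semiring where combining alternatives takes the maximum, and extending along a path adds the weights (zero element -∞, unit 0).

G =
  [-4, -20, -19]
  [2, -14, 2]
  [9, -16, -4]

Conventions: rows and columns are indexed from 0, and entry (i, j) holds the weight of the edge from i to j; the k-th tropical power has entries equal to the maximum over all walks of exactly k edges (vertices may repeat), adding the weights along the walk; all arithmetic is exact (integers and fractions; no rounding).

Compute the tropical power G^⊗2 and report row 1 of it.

G^⊗2:
  [-8, -24, -18]
  [11, -14, -2]
  [5, -11, -8]
Answer: row 1 of G^⊗2 = [11, -14, -2]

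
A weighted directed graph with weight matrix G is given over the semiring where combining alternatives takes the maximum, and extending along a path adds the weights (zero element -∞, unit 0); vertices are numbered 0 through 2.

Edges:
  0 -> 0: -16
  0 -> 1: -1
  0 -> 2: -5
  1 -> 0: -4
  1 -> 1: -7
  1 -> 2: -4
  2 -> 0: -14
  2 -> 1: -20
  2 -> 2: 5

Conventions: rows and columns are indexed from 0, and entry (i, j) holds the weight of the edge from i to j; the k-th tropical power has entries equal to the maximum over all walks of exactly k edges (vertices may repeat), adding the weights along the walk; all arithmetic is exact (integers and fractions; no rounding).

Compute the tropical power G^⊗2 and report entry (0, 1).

G^⊗2:
  [-5, -8, 0]
  [-11, -5, 1]
  [-9, -15, 10]
Key observation: the optimum is the walk 0->1->1, with weight (-1) + (-7) = -8.
Optimal value attained by: walk 0->1->1.
Answer: (G^⊗2)[0][1] = -8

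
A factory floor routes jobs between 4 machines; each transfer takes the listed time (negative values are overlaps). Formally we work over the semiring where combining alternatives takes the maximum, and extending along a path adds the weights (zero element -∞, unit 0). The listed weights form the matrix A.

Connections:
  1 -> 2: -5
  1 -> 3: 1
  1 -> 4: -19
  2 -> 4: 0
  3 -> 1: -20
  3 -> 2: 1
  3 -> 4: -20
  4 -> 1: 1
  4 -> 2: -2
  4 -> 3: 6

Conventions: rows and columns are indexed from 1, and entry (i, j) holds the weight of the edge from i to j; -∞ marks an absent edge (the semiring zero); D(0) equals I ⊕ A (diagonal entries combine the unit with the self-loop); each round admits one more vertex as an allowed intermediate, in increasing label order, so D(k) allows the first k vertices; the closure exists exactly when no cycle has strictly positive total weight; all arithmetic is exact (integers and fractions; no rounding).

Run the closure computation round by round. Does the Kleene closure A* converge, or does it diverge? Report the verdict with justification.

D(0):
  [0, -5, 1, -19]
  [-∞, 0, -∞, 0]
  [-20, 1, 0, -20]
  [1, -2, 6, 0]
D(1):
  [0, -5, 1, -19]
  [-∞, 0, -∞, 0]
  [-20, 1, 0, -20]
  [1, -2, 6, 0]
D(2):
  [0, -5, 1, -5]
  [-∞, 0, -∞, 0]
  [-20, 1, 0, 1]
  [1, -2, 6, 0]
Detection: at round 3, diagonal entry (4, 4) turns strictly positive.
Key observation: the cycle 4->1->3->2->4 has total weight 1 + 1 + 1 + 0, which is strictly positive.
Answer: DIVERGES — positive cycle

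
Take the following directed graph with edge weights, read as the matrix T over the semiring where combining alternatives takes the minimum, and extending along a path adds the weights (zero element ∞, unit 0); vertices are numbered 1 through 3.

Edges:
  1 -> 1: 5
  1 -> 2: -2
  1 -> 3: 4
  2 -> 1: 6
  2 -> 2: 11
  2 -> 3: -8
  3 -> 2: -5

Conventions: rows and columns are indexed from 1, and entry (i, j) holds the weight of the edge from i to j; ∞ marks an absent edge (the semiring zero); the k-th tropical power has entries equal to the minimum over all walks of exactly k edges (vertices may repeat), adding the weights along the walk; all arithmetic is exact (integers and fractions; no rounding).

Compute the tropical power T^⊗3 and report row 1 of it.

T^⊗2:
  [4, -1, -10]
  [11, -13, 3]
  [1, 6, -13]
T^⊗3:
  [5, -15, -9]
  [-7, -2, -21]
  [6, -18, -2]
Answer: row 1 of T^⊗3 = [5, -15, -9]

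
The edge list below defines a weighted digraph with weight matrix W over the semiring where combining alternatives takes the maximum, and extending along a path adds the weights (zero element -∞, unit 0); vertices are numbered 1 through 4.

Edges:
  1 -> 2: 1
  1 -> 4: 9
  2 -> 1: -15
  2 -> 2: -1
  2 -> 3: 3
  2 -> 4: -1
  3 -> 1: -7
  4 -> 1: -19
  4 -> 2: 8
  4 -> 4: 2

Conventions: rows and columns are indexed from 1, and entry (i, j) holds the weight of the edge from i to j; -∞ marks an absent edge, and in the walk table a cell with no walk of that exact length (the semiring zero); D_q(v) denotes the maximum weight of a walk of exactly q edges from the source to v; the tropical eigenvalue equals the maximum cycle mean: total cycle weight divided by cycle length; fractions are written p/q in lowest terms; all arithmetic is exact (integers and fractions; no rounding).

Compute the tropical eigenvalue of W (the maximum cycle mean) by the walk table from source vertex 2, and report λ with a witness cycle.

q=0: [-∞, 0, -∞, -∞]
q=1: [-15, -1, 3, -1]
q=2: [-4, 7, 2, 1]
q=3: [-5, 9, 10, 6]
q=4: [3, 14, 12, 8]
Optimal cycle mean attained by: cycle 2->4->2, total (-1) + 8, length 2.
Answer: λ = 7/2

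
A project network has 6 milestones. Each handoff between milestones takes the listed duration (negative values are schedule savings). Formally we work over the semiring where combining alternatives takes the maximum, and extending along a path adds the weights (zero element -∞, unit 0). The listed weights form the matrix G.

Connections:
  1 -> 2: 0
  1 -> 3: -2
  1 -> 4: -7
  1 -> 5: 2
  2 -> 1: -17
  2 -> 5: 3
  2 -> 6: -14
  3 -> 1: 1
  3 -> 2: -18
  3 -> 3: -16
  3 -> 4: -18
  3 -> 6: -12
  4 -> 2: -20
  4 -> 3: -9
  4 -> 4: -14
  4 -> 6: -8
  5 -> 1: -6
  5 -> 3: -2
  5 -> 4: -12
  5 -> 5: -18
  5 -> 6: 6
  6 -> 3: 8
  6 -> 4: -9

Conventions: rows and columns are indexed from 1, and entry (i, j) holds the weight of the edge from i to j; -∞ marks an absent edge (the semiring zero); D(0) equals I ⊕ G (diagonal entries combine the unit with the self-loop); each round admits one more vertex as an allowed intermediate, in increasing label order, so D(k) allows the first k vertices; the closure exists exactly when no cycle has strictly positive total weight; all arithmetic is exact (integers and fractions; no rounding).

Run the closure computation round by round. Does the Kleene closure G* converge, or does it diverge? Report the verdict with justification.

D(0):
  [0, 0, -2, -7, 2, -∞]
  [-17, 0, -∞, -∞, 3, -14]
  [1, -18, 0, -18, -∞, -12]
  [-∞, -20, -9, 0, -∞, -8]
  [-6, -∞, -2, -12, 0, 6]
  [-∞, -∞, 8, -9, -∞, 0]
D(1):
  [0, 0, -2, -7, 2, -∞]
  [-17, 0, -19, -24, 3, -14]
  [1, 1, 0, -6, 3, -12]
  [-∞, -20, -9, 0, -∞, -8]
  [-6, -6, -2, -12, 0, 6]
  [-∞, -∞, 8, -9, -∞, 0]
D(2):
  [0, 0, -2, -7, 3, -14]
  [-17, 0, -19, -24, 3, -14]
  [1, 1, 0, -6, 4, -12]
  [-37, -20, -9, 0, -17, -8]
  [-6, -6, -2, -12, 0, 6]
  [-∞, -∞, 8, -9, -∞, 0]
Detection: at round 3, diagonal entry (5, 5) turns strictly positive.
Key observation: the cycle 5->3->1->2->5 has total weight (-2) + 1 + 0 + 3, which is strictly positive.
Answer: DIVERGES — positive cycle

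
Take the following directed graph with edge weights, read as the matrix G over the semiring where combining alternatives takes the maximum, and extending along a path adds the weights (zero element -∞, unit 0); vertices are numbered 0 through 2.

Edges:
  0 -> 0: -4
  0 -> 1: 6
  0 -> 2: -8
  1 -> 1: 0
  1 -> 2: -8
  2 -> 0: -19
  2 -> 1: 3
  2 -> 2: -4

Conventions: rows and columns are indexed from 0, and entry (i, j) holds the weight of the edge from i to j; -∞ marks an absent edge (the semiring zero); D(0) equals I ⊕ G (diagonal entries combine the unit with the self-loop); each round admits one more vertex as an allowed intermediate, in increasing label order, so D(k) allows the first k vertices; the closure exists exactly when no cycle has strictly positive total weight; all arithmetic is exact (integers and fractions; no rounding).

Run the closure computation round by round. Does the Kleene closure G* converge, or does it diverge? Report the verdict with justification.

D(0):
  [0, 6, -8]
  [-∞, 0, -8]
  [-19, 3, 0]
D(1):
  [0, 6, -8]
  [-∞, 0, -8]
  [-19, 3, 0]
D(2):
  [0, 6, -2]
  [-∞, 0, -8]
  [-19, 3, 0]
D(3):
  [0, 6, -2]
  [-27, 0, -8]
  [-19, 3, 0]
Key observation: every diagonal entry stays at the unit through all rounds, so no improving cycle exists.
Answer: CONVERGES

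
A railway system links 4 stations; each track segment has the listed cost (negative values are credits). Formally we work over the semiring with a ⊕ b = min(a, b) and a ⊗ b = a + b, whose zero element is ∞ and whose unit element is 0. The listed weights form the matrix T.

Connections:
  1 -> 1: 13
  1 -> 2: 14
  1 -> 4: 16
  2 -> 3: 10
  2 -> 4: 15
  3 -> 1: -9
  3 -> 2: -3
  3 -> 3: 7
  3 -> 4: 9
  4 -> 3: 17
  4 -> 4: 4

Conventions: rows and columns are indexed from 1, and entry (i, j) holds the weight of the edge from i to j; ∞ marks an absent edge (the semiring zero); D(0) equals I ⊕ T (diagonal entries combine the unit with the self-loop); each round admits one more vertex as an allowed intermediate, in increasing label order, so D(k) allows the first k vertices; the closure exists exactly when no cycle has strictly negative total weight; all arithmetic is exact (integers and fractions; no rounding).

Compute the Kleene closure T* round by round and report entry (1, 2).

D(0):
  [0, 14, ∞, 16]
  [∞, 0, 10, 15]
  [-9, -3, 0, 9]
  [∞, ∞, 17, 0]
D(1):
  [0, 14, ∞, 16]
  [∞, 0, 10, 15]
  [-9, -3, 0, 7]
  [∞, ∞, 17, 0]
D(2):
  [0, 14, 24, 16]
  [∞, 0, 10, 15]
  [-9, -3, 0, 7]
  [∞, ∞, 17, 0]
D(3):
  [0, 14, 24, 16]
  [1, 0, 10, 15]
  [-9, -3, 0, 7]
  [8, 14, 17, 0]
D(4):
  [0, 14, 24, 16]
  [1, 0, 10, 15]
  [-9, -3, 0, 7]
  [8, 14, 17, 0]
Answer: T*[1][2] = 14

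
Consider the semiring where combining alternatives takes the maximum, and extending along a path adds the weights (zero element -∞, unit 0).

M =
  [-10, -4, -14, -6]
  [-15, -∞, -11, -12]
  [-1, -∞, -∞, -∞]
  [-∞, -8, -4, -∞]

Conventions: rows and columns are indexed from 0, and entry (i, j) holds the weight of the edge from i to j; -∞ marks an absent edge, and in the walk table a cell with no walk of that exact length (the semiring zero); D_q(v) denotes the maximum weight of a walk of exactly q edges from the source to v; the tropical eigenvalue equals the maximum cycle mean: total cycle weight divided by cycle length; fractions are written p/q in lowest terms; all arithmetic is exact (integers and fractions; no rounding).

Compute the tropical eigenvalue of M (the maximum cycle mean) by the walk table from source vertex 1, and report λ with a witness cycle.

q=0: [-∞, 0, -∞, -∞]
q=1: [-15, -∞, -11, -12]
q=2: [-12, -19, -16, -21]
q=3: [-17, -16, -25, -18]
q=4: [-26, -21, -22, -23]
Optimal cycle mean attained by: cycle 0->3->2->0, total (-6) + (-4) + (-1), length 3.
Answer: λ = -11/3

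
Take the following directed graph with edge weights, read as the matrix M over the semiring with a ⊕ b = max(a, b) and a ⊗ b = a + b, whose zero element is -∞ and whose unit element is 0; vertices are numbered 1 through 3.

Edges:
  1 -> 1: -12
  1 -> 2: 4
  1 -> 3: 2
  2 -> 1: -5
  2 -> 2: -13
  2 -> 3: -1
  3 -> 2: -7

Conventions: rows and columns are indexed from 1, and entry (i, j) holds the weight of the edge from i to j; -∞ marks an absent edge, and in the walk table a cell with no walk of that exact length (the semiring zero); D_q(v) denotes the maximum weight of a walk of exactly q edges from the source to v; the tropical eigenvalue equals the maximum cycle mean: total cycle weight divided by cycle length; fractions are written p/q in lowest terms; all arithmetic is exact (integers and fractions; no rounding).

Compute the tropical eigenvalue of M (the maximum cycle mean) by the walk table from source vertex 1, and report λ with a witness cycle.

q=0: [0, -∞, -∞]
q=1: [-12, 4, 2]
q=2: [-1, -5, 3]
q=3: [-10, 3, 1]
Optimal cycle mean attained by: cycle 1->2->1, total 4 + (-5), length 2.
Answer: λ = -1/2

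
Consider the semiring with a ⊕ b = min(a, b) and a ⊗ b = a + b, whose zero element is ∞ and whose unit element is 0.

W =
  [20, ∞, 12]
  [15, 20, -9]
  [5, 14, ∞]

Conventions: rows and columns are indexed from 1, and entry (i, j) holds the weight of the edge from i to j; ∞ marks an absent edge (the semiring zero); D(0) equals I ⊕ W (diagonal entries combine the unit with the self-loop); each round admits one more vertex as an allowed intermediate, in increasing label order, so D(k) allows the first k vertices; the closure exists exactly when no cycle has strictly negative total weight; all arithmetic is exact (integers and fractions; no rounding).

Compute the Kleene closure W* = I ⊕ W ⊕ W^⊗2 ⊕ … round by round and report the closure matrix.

D(0):
  [0, ∞, 12]
  [15, 0, -9]
  [5, 14, 0]
D(1):
  [0, ∞, 12]
  [15, 0, -9]
  [5, 14, 0]
D(2):
  [0, ∞, 12]
  [15, 0, -9]
  [5, 14, 0]
D(3):
  [0, 26, 12]
  [-4, 0, -9]
  [5, 14, 0]
Answer: W* = [[0, 26, 12], [-4, 0, -9], [5, 14, 0]]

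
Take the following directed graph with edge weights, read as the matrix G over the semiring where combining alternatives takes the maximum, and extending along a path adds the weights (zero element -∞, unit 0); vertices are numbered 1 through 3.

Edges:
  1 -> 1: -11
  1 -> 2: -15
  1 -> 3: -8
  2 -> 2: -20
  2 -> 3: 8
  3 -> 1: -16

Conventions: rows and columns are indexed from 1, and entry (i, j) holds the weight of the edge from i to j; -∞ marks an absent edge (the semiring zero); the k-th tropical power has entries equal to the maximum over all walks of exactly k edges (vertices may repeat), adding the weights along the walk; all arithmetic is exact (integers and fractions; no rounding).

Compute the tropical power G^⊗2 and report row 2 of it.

G^⊗2:
  [-22, -26, -7]
  [-8, -40, -12]
  [-27, -31, -24]
Answer: row 2 of G^⊗2 = [-8, -40, -12]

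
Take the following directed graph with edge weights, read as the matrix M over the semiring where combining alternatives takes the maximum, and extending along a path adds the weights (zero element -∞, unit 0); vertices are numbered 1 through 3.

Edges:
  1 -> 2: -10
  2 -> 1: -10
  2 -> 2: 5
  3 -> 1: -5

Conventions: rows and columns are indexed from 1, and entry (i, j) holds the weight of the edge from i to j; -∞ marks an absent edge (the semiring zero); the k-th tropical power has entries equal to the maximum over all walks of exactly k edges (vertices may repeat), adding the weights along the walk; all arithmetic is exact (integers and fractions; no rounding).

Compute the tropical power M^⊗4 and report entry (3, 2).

M^⊗2:
  [-20, -5, -∞]
  [-5, 10, -∞]
  [-∞, -15, -∞]
M^⊗3:
  [-15, 0, -∞]
  [0, 15, -∞]
  [-25, -10, -∞]
M^⊗4:
  [-10, 5, -∞]
  [5, 20, -∞]
  [-20, -5, -∞]
Key observation: the optimum is the walk 3->1->2->2->2, with weight (-5) + (-10) + 5 + 5 = -5.
Optimal value attained by: walk 3->1->2->2->2.
Answer: (M^⊗4)[3][2] = -5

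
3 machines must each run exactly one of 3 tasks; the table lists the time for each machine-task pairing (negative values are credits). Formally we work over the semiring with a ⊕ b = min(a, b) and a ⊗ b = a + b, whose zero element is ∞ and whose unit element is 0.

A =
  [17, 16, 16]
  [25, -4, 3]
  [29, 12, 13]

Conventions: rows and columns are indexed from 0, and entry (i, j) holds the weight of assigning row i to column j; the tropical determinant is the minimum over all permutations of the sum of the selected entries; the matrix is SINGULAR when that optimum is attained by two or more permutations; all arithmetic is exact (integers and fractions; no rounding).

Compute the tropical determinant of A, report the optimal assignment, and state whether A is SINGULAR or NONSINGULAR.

σ = (0, 1, 2): 17 + (-4) + 13 = 26
σ = (0, 2, 1): 17 + 3 + 12 = 32
σ = (1, 0, 2): 16 + 25 + 13 = 54
σ = (1, 2, 0): 16 + 3 + 29 = 48
σ = (2, 0, 1): 16 + 25 + 12 = 53
σ = (2, 1, 0): 16 + (-4) + 29 = 41
Optimal value attained by: σ = (0, 1, 2).
Answer: det⊕(A) = 26; verdict: NONSINGULAR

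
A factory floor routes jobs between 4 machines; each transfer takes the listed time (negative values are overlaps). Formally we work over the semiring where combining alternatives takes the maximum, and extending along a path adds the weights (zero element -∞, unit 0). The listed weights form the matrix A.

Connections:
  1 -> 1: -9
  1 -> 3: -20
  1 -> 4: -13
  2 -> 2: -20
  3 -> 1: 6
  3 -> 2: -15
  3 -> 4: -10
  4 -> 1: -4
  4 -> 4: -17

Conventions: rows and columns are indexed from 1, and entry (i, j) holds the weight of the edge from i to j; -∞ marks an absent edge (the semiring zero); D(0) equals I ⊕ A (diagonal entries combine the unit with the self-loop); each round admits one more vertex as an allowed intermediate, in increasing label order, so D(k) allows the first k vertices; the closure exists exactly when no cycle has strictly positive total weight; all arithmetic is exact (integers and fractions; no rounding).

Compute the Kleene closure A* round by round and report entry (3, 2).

D(0):
  [0, -∞, -20, -13]
  [-∞, 0, -∞, -∞]
  [6, -15, 0, -10]
  [-4, -∞, -∞, 0]
D(1):
  [0, -∞, -20, -13]
  [-∞, 0, -∞, -∞]
  [6, -15, 0, -7]
  [-4, -∞, -24, 0]
D(2):
  [0, -∞, -20, -13]
  [-∞, 0, -∞, -∞]
  [6, -15, 0, -7]
  [-4, -∞, -24, 0]
D(3):
  [0, -35, -20, -13]
  [-∞, 0, -∞, -∞]
  [6, -15, 0, -7]
  [-4, -39, -24, 0]
D(4):
  [0, -35, -20, -13]
  [-∞, 0, -∞, -∞]
  [6, -15, 0, -7]
  [-4, -39, -24, 0]
Answer: A*[3][2] = -15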